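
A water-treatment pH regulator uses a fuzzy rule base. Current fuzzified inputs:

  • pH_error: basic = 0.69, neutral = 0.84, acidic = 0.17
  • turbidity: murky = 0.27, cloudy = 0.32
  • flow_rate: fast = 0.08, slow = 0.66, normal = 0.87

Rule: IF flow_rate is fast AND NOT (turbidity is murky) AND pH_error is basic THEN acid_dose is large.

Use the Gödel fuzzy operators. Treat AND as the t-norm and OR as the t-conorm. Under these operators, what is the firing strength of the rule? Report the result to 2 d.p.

firing strength: fast=0.08, ¬murky=1−0.27=0.73, basic=0.69; AND[min(a, b)] → w = 0.08

0.08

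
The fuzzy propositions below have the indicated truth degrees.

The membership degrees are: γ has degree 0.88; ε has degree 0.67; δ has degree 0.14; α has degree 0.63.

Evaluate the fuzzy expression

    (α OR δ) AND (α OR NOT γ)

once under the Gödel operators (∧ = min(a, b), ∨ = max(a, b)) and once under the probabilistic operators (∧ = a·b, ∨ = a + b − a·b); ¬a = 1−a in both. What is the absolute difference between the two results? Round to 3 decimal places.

Under Gödel:
  α OR δ = max(a, b) on (0.63, 0.14) = 0.63
  NOT γ = 1 − 0.88 = 0.12
  α OR NOT γ = max(a, b) on (0.63, 0.12) = 0.63
  (α OR δ) AND (α OR NOT γ) = min(a, b) on (0.63, 0.63) = 0.63
  → value = 0.6300
Under probabilistic:
  α OR δ = a + b − a·b on (0.6300, 0.1400) = 0.6818
  NOT γ = 1 − 0.8800 = 0.1200
  α OR NOT γ = a + b − a·b on (0.6300, 0.1200) = 0.6744
  (α OR δ) AND (α OR NOT γ) = a·b on (0.6818, 0.6744) = 0.4598
  → value = 0.4598
|0.6300 − 0.4598| = 0.170

0.170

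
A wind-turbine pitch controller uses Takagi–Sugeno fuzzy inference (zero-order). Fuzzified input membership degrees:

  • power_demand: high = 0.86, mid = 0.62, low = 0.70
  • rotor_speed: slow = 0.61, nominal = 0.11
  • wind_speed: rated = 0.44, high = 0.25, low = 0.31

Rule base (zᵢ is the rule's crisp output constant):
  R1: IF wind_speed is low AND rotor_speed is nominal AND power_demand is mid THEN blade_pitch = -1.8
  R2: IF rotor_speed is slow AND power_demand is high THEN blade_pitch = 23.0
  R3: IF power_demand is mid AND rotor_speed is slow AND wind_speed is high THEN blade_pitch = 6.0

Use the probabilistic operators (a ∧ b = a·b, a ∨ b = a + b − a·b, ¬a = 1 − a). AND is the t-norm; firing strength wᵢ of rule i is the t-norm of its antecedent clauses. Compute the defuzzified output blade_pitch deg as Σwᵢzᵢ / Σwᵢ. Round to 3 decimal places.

R1 (z=-1.8): low=0.31, nominal=0.11, mid=0.62; AND[a·b] → w = 0.0211
R2 (z=23.0): slow=0.61, high=0.86; AND[a·b] → w = 0.5246
R3 (z=6.0): mid=0.62, slow=0.61, high=0.25; AND[a·b] → w = 0.0945
Weighted average = (0.0211·-1.8 + 0.5246·23.0 + 0.0945·6.0) / (0.0211 + 0.5246 + 0.0945)
  = 12.5950 / 0.6403 = 19.671

19.671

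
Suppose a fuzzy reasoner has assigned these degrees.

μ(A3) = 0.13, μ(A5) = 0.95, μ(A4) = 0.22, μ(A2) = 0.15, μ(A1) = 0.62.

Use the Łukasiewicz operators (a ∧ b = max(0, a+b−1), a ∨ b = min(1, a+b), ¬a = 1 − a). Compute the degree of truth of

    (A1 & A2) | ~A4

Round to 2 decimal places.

A1 & A2 = max(0, a+b−1) on (0.62, 0.15) = 0.00
~A4 = 1 − 0.22 = 0.78
(A1 & A2) | ~A4 = min(1, a+b) on (0.00, 0.78) = 0.78

0.78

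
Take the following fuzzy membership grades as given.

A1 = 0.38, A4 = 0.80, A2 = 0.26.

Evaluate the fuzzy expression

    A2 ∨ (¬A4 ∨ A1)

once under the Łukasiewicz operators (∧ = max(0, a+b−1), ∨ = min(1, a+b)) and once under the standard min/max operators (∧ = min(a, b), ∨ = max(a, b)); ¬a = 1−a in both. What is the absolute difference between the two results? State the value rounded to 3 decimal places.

0.460

Under Łukasiewicz:
  ¬A4 = 1 − 0.80 = 0.20
  ¬A4 ∨ A1 = min(1, a+b) on (0.20, 0.38) = 0.58
  A2 ∨ (¬A4 ∨ A1) = min(1, a+b) on (0.26, 0.58) = 0.84
  → value = 0.8400
Under standard min/max:
  ¬A4 = 1 − 0.80 = 0.20
  ¬A4 ∨ A1 = max(a, b) on (0.20, 0.38) = 0.38
  A2 ∨ (¬A4 ∨ A1) = max(a, b) on (0.26, 0.38) = 0.38
  → value = 0.3800
|0.8400 − 0.3800| = 0.460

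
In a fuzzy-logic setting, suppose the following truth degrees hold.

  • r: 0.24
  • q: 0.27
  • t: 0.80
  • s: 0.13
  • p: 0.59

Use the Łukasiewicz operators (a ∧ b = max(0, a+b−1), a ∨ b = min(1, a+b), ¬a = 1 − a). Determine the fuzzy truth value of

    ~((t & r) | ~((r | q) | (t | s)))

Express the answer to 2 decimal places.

0.96

t & r = max(0, a+b−1) on (0.80, 0.24) = 0.04
r | q = min(1, a+b) on (0.24, 0.27) = 0.51
t | s = min(1, a+b) on (0.80, 0.13) = 0.93
(r | q) | (t | s) = min(1, a+b) on (0.51, 0.93) = 1.00
~((r | q) | (t | s)) = 1 − 1.00 = 0.00
(t & r) | ~((r | q) | (t | s)) = min(1, a+b) on (0.04, 0.00) = 0.04
~((t & r) | ~((r | q) | (t | s))) = 1 − 0.04 = 0.96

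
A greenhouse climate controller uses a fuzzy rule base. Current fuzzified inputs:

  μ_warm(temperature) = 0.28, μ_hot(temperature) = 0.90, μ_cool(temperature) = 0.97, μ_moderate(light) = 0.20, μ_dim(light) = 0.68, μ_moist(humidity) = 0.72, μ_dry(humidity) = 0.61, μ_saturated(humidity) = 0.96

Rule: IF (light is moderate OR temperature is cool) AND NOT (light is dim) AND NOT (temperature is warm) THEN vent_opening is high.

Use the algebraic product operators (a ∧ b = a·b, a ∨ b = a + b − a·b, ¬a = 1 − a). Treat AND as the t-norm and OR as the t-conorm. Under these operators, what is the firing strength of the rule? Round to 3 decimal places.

0.225

firing strength: (moderate=0.20 OR cool=0.97) = 0.9760; AND[a·b] with ¬dim=1−0.68=0.32, ¬warm=1−0.28=0.72 → w = 0.2249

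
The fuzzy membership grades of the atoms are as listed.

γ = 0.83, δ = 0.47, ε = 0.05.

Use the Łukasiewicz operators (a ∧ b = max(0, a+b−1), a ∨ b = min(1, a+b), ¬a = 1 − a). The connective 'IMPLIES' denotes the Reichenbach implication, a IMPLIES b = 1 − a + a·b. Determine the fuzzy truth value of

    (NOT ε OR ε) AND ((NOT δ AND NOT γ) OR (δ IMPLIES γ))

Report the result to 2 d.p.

NOT ε = 1 − 0.05 = 0.95
NOT ε OR ε = min(1, a+b) on (0.95, 0.05) = 1.00
NOT δ = 1 − 0.47 = 0.53
NOT γ = 1 − 0.83 = 0.17
NOT δ AND NOT γ = max(0, a+b−1) on (0.53, 0.17) = 0.00
δ IMPLIES γ  [Reichenbach: 1 − a + a·b] with a=0.47, b=0.83 → 0.92
(NOT δ AND NOT γ) OR (δ IMPLIES γ) = min(1, a+b) on (0.00, 0.92) = 0.92
(NOT ε OR ε) AND ((NOT δ AND NOT γ) OR (δ IMPLIES γ)) = max(0, a+b−1) on (1.00, 0.92) = 0.92

0.92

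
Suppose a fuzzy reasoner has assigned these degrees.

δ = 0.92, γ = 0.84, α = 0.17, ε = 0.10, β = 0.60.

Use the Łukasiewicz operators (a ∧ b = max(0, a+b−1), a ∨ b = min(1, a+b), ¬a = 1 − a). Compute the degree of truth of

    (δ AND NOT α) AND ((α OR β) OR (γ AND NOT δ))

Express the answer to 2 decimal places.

NOT α = 1 − 0.17 = 0.83
δ AND NOT α = max(0, a+b−1) on (0.92, 0.83) = 0.75
α OR β = min(1, a+b) on (0.17, 0.60) = 0.77
NOT δ = 1 − 0.92 = 0.08
γ AND NOT δ = max(0, a+b−1) on (0.84, 0.08) = 0.00
(α OR β) OR (γ AND NOT δ) = min(1, a+b) on (0.77, 0.00) = 0.77
(δ AND NOT α) AND ((α OR β) OR (γ AND NOT δ)) = max(0, a+b−1) on (0.75, 0.77) = 0.52

0.52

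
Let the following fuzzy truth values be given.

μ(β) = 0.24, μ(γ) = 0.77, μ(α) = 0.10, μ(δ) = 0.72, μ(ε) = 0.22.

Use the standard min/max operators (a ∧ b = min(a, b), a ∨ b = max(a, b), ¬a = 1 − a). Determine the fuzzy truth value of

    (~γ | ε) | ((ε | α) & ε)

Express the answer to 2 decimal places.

0.23

~γ = 1 − 0.77 = 0.23
~γ | ε = max(a, b) on (0.23, 0.22) = 0.23
ε | α = max(a, b) on (0.22, 0.10) = 0.22
(ε | α) & ε = min(a, b) on (0.22, 0.22) = 0.22
(~γ | ε) | ((ε | α) & ε) = max(a, b) on (0.23, 0.22) = 0.23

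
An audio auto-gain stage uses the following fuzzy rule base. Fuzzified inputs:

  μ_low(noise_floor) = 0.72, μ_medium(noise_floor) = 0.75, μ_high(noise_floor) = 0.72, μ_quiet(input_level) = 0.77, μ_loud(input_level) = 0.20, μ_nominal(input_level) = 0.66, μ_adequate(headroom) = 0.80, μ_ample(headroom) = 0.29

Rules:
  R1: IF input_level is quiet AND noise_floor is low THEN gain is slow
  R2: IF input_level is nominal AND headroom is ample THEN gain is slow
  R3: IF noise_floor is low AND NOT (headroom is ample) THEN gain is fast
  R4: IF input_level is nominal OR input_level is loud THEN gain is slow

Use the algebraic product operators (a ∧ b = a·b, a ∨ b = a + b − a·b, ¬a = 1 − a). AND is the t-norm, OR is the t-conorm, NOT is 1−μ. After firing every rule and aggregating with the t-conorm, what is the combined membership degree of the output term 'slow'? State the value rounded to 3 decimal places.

R1: quiet=0.77, low=0.72; AND[a·b] → w = 0.5544
R2: nominal=0.66, ample=0.29; AND[a·b] → w = 0.1914
R3: low=0.72, ¬ample=1−0.29=0.71; AND[a·b] → w = 0.5112
R4: nominal=0.66, loud=0.20; OR[a + b − a·b] → w = 0.7280
Rules with consequent 'slow': {R1, R2, R4} → strengths 0.5544, 0.1914, 0.7280
Aggregate via t-conorm [a + b − a·b]: 0.9020

0.902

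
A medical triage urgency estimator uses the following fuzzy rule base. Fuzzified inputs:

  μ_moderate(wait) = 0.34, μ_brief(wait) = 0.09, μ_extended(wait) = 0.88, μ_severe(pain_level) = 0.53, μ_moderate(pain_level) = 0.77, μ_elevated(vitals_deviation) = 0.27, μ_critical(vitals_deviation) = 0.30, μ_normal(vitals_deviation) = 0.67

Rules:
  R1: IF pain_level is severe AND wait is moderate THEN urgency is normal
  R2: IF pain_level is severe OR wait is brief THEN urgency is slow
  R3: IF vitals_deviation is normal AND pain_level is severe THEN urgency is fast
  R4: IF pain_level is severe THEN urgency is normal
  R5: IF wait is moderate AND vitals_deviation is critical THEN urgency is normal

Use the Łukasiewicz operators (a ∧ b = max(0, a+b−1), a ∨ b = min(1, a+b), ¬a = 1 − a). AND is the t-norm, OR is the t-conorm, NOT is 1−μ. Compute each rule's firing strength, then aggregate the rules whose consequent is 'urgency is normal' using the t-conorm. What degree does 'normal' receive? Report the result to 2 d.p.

0.53

R1: severe=0.53, moderate=0.34; AND[max(0, a+b−1)] → w = 0.00
R2: severe=0.53, brief=0.09; OR[min(1, a+b)] → w = 0.62
R3: normal=0.67, severe=0.53; AND[max(0, a+b−1)] → w = 0.20
R4: severe=0.53 → w = 0.53
R5: moderate=0.34, critical=0.30; AND[max(0, a+b−1)] → w = 0.00
Rules with consequent 'normal': {R1, R4, R5} → strengths 0.00, 0.53, 0.00
Aggregate via t-conorm [min(1, a+b)]: 0.53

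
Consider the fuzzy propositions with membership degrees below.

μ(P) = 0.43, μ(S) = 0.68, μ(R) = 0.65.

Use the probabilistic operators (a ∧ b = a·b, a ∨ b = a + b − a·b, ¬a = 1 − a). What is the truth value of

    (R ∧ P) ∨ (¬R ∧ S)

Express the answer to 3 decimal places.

0.451

R ∧ P = a·b on (0.6500, 0.4300) = 0.2795
¬R = 1 − 0.6500 = 0.3500
¬R ∧ S = a·b on (0.3500, 0.6800) = 0.2380
(R ∧ P) ∨ (¬R ∧ S) = a + b − a·b on (0.2795, 0.2380) = 0.4510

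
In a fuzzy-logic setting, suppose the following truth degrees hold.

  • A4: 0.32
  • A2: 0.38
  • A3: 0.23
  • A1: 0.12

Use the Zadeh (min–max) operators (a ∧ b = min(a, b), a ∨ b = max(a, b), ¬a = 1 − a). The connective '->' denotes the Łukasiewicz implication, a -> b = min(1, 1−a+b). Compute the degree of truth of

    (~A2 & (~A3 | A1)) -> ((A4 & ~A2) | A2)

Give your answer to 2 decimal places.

0.76

~A2 = 1 − 0.38 = 0.62
~A3 = 1 − 0.23 = 0.77
~A3 | A1 = max(a, b) on (0.77, 0.12) = 0.77
~A2 & (~A3 | A1) = min(a, b) on (0.62, 0.77) = 0.62
~A2 = 1 − 0.38 = 0.62
A4 & ~A2 = min(a, b) on (0.32, 0.62) = 0.32
(A4 & ~A2) | A2 = max(a, b) on (0.32, 0.38) = 0.38
(~A2 & (~A3 | A1)) -> ((A4 & ~A2) | A2)  [Łukasiewicz: min(1, 1−a+b)] with a=0.62, b=0.38 → 0.76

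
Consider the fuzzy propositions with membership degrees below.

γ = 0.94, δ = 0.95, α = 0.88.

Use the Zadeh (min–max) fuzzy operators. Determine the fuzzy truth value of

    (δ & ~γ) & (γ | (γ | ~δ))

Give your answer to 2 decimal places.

~γ = 1 − 0.94 = 0.06
δ & ~γ = min(a, b) on (0.95, 0.06) = 0.06
~δ = 1 − 0.95 = 0.05
γ | ~δ = max(a, b) on (0.94, 0.05) = 0.94
γ | (γ | ~δ) = max(a, b) on (0.94, 0.94) = 0.94
(δ & ~γ) & (γ | (γ | ~δ)) = min(a, b) on (0.06, 0.94) = 0.06

0.06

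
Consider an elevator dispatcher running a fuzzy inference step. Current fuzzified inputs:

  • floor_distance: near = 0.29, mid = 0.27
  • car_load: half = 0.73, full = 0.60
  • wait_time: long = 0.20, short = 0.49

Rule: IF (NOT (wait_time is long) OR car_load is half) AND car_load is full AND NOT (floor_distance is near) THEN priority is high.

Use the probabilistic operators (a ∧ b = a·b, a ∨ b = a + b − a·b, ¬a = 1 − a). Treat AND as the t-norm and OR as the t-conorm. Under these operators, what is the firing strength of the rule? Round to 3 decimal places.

firing strength: (¬long=1−0.20=0.80 OR half=0.73) = 0.9460; AND[a·b] with full=0.60, ¬near=1−0.29=0.71 → w = 0.4030

0.403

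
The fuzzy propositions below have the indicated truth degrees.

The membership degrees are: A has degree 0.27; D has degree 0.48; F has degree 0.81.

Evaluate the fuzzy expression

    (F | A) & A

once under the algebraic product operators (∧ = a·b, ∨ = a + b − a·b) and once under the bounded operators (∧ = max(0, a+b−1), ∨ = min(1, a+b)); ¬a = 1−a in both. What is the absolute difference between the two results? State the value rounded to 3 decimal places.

0.037

Under algebraic product:
  F | A = a + b − a·b on (0.8100, 0.2700) = 0.8613
  (F | A) & A = a·b on (0.8613, 0.2700) = 0.2326
  → value = 0.2326
Under bounded:
  F | A = min(1, a+b) on (0.81, 0.27) = 1.00
  (F | A) & A = max(0, a+b−1) on (1.00, 0.27) = 0.27
  → value = 0.2700
|0.2326 − 0.2700| = 0.037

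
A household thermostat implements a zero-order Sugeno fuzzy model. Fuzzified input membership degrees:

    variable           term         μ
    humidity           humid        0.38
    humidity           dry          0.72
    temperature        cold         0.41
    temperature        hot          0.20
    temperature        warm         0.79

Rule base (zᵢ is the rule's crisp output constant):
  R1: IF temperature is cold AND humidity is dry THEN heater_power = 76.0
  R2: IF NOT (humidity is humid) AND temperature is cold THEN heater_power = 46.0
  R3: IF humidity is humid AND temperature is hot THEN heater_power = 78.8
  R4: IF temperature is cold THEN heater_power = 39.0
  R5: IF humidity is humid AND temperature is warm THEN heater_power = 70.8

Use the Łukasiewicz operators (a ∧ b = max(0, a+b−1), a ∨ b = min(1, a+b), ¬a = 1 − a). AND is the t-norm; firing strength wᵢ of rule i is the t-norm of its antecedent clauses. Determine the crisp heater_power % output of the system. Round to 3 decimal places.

53.089

R1 (z=76.0): cold=0.41, dry=0.72; AND[max(0, a+b−1)] → w = 0.13
R2 (z=46.0): ¬humid=1−0.38=0.62, cold=0.41; AND[max(0, a+b−1)] → w = 0.03
R3 (z=78.8): humid=0.38, hot=0.20; AND[max(0, a+b−1)] → w = 0.00
R4 (z=39.0): cold=0.41 → w = 0.41
R5 (z=70.8): humid=0.38, warm=0.79; AND[max(0, a+b−1)] → w = 0.17
Weighted average = (0.13·76.0 + 0.03·46.0 + 0.00·78.8 + 0.41·39.0 + 0.17·70.8) / (0.13 + 0.03 + 0.00 + 0.41 + 0.17)
  = 39.2860 / 0.7400 = 53.089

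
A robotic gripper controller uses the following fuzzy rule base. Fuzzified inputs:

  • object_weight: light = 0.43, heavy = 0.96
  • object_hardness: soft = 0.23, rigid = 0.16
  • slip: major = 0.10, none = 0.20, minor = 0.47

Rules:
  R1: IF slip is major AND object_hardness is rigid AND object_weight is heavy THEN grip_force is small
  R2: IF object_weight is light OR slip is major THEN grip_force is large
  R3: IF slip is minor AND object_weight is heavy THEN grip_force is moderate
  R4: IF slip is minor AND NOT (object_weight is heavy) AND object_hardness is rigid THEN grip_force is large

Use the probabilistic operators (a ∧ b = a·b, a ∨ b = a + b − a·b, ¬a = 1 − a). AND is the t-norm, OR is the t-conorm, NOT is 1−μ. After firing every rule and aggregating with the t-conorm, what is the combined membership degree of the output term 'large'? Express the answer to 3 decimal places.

0.489

R1: major=0.10, rigid=0.16, heavy=0.96; AND[a·b] → w = 0.0154
R2: light=0.43, major=0.10; OR[a + b − a·b] → w = 0.4870
R3: minor=0.47, heavy=0.96; AND[a·b] → w = 0.4512
R4: minor=0.47, ¬heavy=1−0.96=0.04, rigid=0.16; AND[a·b] → w = 0.0030
Rules with consequent 'large': {R2, R4} → strengths 0.4870, 0.0030
Aggregate via t-conorm [a + b − a·b]: 0.4885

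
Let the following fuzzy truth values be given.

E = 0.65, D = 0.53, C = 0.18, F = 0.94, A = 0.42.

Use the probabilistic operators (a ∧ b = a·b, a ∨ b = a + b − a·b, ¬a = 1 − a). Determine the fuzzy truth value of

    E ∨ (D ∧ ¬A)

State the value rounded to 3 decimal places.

0.758

¬A = 1 − 0.4200 = 0.5800
D ∧ ¬A = a·b on (0.5300, 0.5800) = 0.3074
E ∨ (D ∧ ¬A) = a + b − a·b on (0.6500, 0.3074) = 0.7576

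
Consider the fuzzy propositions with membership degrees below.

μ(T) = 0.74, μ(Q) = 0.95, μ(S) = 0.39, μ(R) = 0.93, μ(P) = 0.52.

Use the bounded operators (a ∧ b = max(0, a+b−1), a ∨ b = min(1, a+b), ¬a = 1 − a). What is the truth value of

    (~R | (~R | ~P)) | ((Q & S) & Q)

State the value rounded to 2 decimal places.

~R = 1 − 0.93 = 0.07
~R = 1 − 0.93 = 0.07
~P = 1 − 0.52 = 0.48
~R | ~P = min(1, a+b) on (0.07, 0.48) = 0.55
~R | (~R | ~P) = min(1, a+b) on (0.07, 0.55) = 0.62
Q & S = max(0, a+b−1) on (0.95, 0.39) = 0.34
(Q & S) & Q = max(0, a+b−1) on (0.34, 0.95) = 0.29
(~R | (~R | ~P)) | ((Q & S) & Q) = min(1, a+b) on (0.62, 0.29) = 0.91

0.91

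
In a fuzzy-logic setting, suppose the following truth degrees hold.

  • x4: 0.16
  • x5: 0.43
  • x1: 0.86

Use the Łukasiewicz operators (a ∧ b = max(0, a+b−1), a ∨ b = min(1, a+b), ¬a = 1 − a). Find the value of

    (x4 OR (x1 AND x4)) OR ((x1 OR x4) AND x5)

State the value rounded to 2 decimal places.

x1 AND x4 = max(0, a+b−1) on (0.86, 0.16) = 0.02
x4 OR (x1 AND x4) = min(1, a+b) on (0.16, 0.02) = 0.18
x1 OR x4 = min(1, a+b) on (0.86, 0.16) = 1.00
(x1 OR x4) AND x5 = max(0, a+b−1) on (1.00, 0.43) = 0.43
(x4 OR (x1 AND x4)) OR ((x1 OR x4) AND x5) = min(1, a+b) on (0.18, 0.43) = 0.61

0.61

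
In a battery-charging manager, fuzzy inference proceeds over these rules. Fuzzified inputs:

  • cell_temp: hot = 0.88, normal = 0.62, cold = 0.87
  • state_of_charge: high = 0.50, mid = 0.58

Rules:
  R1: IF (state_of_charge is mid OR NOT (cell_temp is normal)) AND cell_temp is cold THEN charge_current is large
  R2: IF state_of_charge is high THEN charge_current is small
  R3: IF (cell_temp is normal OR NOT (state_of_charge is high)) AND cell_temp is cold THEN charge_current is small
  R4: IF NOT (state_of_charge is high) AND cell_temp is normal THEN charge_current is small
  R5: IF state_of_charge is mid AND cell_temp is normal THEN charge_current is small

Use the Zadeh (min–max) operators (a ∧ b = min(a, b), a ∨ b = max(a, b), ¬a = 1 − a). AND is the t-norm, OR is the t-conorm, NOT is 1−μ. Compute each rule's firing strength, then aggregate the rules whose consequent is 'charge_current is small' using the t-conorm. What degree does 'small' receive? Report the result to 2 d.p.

0.62

R1: (mid=0.58 OR ¬normal=1−0.62=0.38) = 0.58; AND[min(a, b)] with cold=0.87 → w = 0.58
R2: high=0.50 → w = 0.50
R3: (normal=0.62 OR ¬high=1−0.50=0.50) = 0.62; AND[min(a, b)] with cold=0.87 → w = 0.62
R4: ¬high=1−0.50=0.50, normal=0.62; AND[min(a, b)] → w = 0.50
R5: mid=0.58, normal=0.62; AND[min(a, b)] → w = 0.58
Rules with consequent 'small': {R2, R3, R4, R5} → strengths 0.50, 0.62, 0.50, 0.58
Aggregate via t-conorm [max(a, b)]: 0.62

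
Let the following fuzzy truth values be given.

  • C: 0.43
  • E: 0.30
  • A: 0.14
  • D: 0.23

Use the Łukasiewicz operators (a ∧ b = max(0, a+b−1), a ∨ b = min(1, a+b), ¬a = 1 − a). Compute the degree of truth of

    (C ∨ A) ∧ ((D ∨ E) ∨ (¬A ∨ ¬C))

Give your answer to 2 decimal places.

0.57

C ∨ A = min(1, a+b) on (0.43, 0.14) = 0.57
D ∨ E = min(1, a+b) on (0.23, 0.30) = 0.53
¬A = 1 − 0.14 = 0.86
¬C = 1 − 0.43 = 0.57
¬A ∨ ¬C = min(1, a+b) on (0.86, 0.57) = 1.00
(D ∨ E) ∨ (¬A ∨ ¬C) = min(1, a+b) on (0.53, 1.00) = 1.00
(C ∨ A) ∧ ((D ∨ E) ∨ (¬A ∨ ¬C)) = max(0, a+b−1) on (0.57, 1.00) = 0.57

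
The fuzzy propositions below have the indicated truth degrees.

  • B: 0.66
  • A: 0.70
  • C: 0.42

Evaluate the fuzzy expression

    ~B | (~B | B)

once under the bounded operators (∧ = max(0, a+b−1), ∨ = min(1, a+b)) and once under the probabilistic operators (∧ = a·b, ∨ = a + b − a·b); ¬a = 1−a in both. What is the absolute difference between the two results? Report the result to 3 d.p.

0.148

Under bounded:
  ~B = 1 − 0.66 = 0.34
  ~B = 1 − 0.66 = 0.34
  ~B | B = min(1, a+b) on (0.34, 0.66) = 1.00
  ~B | (~B | B) = min(1, a+b) on (0.34, 1.00) = 1.00
  → value = 1.0000
Under probabilistic:
  ~B = 1 − 0.6600 = 0.3400
  ~B = 1 − 0.6600 = 0.3400
  ~B | B = a + b − a·b on (0.3400, 0.6600) = 0.7756
  ~B | (~B | B) = a + b − a·b on (0.3400, 0.7756) = 0.8519
  → value = 0.8519
|1.0000 − 0.8519| = 0.148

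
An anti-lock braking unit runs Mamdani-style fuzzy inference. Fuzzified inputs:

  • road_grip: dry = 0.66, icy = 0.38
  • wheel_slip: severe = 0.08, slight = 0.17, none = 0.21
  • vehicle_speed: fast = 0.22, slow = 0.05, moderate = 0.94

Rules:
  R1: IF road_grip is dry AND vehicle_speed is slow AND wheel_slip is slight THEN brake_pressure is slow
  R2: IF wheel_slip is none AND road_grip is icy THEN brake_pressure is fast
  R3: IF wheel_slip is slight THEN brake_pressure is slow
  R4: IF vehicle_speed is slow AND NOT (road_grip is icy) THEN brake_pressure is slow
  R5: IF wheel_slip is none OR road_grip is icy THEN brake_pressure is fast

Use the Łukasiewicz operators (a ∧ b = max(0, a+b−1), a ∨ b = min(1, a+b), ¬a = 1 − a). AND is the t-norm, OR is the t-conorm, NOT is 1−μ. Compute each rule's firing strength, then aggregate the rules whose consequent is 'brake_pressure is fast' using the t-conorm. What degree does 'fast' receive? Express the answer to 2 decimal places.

0.59

R1: dry=0.66, slow=0.05, slight=0.17; AND[max(0, a+b−1)] → w = 0.00
R2: none=0.21, icy=0.38; AND[max(0, a+b−1)] → w = 0.00
R3: slight=0.17 → w = 0.17
R4: slow=0.05, ¬icy=1−0.38=0.62; AND[max(0, a+b−1)] → w = 0.00
R5: none=0.21, icy=0.38; OR[min(1, a+b)] → w = 0.59
Rules with consequent 'fast': {R2, R5} → strengths 0.00, 0.59
Aggregate via t-conorm [min(1, a+b)]: 0.59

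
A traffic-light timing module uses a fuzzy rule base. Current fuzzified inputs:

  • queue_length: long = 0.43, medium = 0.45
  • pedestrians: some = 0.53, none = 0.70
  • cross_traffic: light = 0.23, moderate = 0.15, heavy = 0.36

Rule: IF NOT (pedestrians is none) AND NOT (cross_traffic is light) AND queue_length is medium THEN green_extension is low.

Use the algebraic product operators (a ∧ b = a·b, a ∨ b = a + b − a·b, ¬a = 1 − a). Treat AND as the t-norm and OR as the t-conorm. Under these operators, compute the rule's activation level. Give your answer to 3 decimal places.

0.104

firing strength: ¬none=1−0.70=0.30, ¬light=1−0.23=0.77, medium=0.45; AND[a·b] → w = 0.1040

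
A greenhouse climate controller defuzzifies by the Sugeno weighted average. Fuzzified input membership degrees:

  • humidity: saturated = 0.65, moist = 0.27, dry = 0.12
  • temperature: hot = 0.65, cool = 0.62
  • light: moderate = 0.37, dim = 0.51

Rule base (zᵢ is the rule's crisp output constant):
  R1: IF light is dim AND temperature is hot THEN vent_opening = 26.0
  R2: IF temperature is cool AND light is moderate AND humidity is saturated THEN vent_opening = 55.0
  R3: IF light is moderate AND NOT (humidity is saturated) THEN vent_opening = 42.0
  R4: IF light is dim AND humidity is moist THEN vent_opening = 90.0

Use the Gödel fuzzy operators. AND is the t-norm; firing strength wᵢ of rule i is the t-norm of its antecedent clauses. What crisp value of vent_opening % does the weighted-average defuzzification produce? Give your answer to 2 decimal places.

48.41

R1 (z=26.0): dim=0.51, hot=0.65; AND[min(a, b)] → w = 0.51
R2 (z=55.0): cool=0.62, moderate=0.37, saturated=0.65; AND[min(a, b)] → w = 0.37
R3 (z=42.0): moderate=0.37, ¬saturated=1−0.65=0.35; AND[min(a, b)] → w = 0.35
R4 (z=90.0): dim=0.51, moist=0.27; AND[min(a, b)] → w = 0.27
Weighted average = (0.51·26.0 + 0.37·55.0 + 0.35·42.0 + 0.27·90.0) / (0.51 + 0.37 + 0.35 + 0.27)
  = 72.6100 / 1.5000 = 48.41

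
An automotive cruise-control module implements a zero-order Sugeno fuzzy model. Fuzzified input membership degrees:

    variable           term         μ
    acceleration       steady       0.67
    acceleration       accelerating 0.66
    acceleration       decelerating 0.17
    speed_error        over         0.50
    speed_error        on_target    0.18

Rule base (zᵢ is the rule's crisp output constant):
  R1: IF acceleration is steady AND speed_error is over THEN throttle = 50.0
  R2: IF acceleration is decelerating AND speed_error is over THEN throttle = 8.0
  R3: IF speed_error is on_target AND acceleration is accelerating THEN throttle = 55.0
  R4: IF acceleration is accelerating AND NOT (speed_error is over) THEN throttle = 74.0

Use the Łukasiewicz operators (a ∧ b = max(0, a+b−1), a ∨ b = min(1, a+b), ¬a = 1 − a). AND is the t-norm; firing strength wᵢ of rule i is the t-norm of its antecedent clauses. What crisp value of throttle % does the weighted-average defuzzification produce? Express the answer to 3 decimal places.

R1 (z=50.0): steady=0.67, over=0.50; AND[max(0, a+b−1)] → w = 0.17
R2 (z=8.0): decelerating=0.17, over=0.50; AND[max(0, a+b−1)] → w = 0.00
R3 (z=55.0): on_target=0.18, accelerating=0.66; AND[max(0, a+b−1)] → w = 0.00
R4 (z=74.0): accelerating=0.66, ¬over=1−0.50=0.50; AND[max(0, a+b−1)] → w = 0.16
Weighted average = (0.17·50.0 + 0.00·8.0 + 0.00·55.0 + 0.16·74.0) / (0.17 + 0.00 + 0.00 + 0.16)
  = 20.3400 / 0.3300 = 61.636

61.636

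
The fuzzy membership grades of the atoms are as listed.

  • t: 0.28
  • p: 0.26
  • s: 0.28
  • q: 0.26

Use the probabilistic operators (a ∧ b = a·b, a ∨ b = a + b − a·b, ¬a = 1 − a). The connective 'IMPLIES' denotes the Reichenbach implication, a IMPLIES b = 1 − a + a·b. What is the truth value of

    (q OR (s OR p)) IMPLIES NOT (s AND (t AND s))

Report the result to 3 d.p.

0.987

s OR p = a + b − a·b on (0.2800, 0.2600) = 0.4672
q OR (s OR p) = a + b − a·b on (0.2600, 0.4672) = 0.6057
t AND s = a·b on (0.2800, 0.2800) = 0.0784
s AND (t AND s) = a·b on (0.2800, 0.0784) = 0.0220
NOT (s AND (t AND s)) = 1 − 0.0220 = 0.9780
(q OR (s OR p)) IMPLIES NOT (s AND (t AND s))  [Reichenbach: 1 − a + a·b] with a=0.6057, b=0.9780 → 0.9867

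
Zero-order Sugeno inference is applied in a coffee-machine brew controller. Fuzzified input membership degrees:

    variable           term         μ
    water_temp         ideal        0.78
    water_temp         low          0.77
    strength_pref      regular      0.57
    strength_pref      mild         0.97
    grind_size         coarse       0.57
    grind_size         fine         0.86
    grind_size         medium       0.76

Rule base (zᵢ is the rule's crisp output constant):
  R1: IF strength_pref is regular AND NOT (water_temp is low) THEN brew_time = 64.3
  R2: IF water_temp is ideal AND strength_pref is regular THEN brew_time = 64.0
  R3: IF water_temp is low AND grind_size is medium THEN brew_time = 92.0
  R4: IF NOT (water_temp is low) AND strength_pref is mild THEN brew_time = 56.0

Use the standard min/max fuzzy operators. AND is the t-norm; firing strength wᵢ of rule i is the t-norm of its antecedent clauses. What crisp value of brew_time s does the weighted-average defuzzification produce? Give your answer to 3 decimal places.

74.899

R1 (z=64.3): regular=0.57, ¬low=1−0.77=0.23; AND[min(a, b)] → w = 0.23
R2 (z=64.0): ideal=0.78, regular=0.57; AND[min(a, b)] → w = 0.57
R3 (z=92.0): low=0.77, medium=0.76; AND[min(a, b)] → w = 0.76
R4 (z=56.0): ¬low=1−0.77=0.23, mild=0.97; AND[min(a, b)] → w = 0.23
Weighted average = (0.23·64.3 + 0.57·64.0 + 0.76·92.0 + 0.23·56.0) / (0.23 + 0.57 + 0.76 + 0.23)
  = 134.0690 / 1.7900 = 74.899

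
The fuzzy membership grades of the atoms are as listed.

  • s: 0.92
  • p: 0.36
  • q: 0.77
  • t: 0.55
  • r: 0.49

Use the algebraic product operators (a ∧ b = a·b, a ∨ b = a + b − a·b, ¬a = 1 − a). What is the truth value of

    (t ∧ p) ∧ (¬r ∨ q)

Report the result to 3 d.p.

0.176

t ∧ p = a·b on (0.5500, 0.3600) = 0.1980
¬r = 1 − 0.4900 = 0.5100
¬r ∨ q = a + b − a·b on (0.5100, 0.7700) = 0.8873
(t ∧ p) ∧ (¬r ∨ q) = a·b on (0.1980, 0.8873) = 0.1757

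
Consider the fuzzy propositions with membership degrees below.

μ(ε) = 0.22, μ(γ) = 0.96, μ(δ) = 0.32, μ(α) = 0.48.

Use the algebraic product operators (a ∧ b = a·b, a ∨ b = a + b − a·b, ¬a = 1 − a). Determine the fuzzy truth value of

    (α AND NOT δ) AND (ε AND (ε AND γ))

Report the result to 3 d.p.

0.015

NOT δ = 1 − 0.3200 = 0.6800
α AND NOT δ = a·b on (0.4800, 0.6800) = 0.3264
ε AND γ = a·b on (0.2200, 0.9600) = 0.2112
ε AND (ε AND γ) = a·b on (0.2200, 0.2112) = 0.0465
(α AND NOT δ) AND (ε AND (ε AND γ)) = a·b on (0.3264, 0.0465) = 0.0152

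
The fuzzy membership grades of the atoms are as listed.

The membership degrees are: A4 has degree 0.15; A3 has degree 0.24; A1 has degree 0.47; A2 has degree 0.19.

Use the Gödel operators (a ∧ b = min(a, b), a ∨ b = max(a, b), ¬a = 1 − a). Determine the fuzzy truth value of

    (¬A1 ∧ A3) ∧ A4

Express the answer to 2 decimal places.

0.15

¬A1 = 1 − 0.47 = 0.53
¬A1 ∧ A3 = min(a, b) on (0.53, 0.24) = 0.24
(¬A1 ∧ A3) ∧ A4 = min(a, b) on (0.24, 0.15) = 0.15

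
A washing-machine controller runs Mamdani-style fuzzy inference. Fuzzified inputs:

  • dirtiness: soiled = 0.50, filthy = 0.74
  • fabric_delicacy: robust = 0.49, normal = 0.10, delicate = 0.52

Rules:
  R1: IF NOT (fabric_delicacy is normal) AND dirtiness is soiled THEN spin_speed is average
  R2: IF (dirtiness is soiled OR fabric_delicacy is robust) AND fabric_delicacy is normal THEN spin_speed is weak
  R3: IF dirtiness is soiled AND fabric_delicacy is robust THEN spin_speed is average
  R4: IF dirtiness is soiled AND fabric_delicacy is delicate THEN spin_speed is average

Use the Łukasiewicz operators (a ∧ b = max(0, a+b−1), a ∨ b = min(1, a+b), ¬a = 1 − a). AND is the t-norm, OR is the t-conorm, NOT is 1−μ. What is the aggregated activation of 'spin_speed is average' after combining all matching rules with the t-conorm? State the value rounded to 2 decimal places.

R1: ¬normal=1−0.10=0.90, soiled=0.50; AND[max(0, a+b−1)] → w = 0.40
R2: (soiled=0.50 OR robust=0.49) = 0.99; AND[max(0, a+b−1)] with normal=0.10 → w = 0.09
R3: soiled=0.50, robust=0.49; AND[max(0, a+b−1)] → w = 0.00
R4: soiled=0.50, delicate=0.52; AND[max(0, a+b−1)] → w = 0.02
Rules with consequent 'average': {R1, R3, R4} → strengths 0.40, 0.00, 0.02
Aggregate via t-conorm [min(1, a+b)]: 0.42

0.42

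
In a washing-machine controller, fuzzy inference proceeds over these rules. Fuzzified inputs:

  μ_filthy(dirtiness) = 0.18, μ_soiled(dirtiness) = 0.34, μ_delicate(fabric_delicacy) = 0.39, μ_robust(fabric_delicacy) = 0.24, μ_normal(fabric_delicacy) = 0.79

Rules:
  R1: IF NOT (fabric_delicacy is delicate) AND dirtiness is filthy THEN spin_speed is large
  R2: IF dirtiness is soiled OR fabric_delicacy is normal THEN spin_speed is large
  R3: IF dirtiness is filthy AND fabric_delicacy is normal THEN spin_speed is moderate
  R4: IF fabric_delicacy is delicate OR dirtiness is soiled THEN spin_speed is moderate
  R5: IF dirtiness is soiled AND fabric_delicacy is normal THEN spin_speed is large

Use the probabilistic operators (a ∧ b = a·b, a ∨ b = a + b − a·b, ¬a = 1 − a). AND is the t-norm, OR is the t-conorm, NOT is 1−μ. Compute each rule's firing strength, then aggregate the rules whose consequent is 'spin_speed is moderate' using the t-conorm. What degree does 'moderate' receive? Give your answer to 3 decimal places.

R1: ¬delicate=1−0.39=0.61, filthy=0.18; AND[a·b] → w = 0.1098
R2: soiled=0.34, normal=0.79; OR[a + b − a·b] → w = 0.8614
R3: filthy=0.18, normal=0.79; AND[a·b] → w = 0.1422
R4: delicate=0.39, soiled=0.34; OR[a + b − a·b] → w = 0.5974
R5: soiled=0.34, normal=0.79; AND[a·b] → w = 0.2686
Rules with consequent 'moderate': {R3, R4} → strengths 0.1422, 0.5974
Aggregate via t-conorm [a + b − a·b]: 0.6546

0.655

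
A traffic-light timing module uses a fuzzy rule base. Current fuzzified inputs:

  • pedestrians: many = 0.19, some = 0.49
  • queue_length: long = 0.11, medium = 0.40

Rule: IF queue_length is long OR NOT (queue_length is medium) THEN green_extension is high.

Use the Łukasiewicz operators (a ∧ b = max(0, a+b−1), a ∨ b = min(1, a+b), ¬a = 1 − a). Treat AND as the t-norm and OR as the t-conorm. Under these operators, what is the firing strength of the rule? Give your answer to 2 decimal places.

0.71

firing strength: long=0.11, ¬medium=1−0.40=0.60; OR[min(1, a+b)] → w = 0.71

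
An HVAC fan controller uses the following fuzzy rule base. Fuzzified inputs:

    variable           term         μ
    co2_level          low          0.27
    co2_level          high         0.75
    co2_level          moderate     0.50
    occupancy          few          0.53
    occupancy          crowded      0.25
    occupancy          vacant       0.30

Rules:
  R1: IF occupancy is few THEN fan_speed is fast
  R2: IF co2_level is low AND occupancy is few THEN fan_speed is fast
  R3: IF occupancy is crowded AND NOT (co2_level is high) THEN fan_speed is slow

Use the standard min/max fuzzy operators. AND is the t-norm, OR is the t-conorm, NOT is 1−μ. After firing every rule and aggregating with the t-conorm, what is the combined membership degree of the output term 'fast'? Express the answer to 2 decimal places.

R1: few=0.53 → w = 0.53
R2: low=0.27, few=0.53; AND[min(a, b)] → w = 0.27
R3: crowded=0.25, ¬high=1−0.75=0.25; AND[min(a, b)] → w = 0.25
Rules with consequent 'fast': {R1, R2} → strengths 0.53, 0.27
Aggregate via t-conorm [max(a, b)]: 0.53

0.53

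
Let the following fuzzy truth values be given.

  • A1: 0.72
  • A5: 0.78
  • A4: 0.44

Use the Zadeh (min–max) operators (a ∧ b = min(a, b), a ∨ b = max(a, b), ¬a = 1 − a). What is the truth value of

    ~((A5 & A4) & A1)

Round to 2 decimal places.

A5 & A4 = min(a, b) on (0.78, 0.44) = 0.44
(A5 & A4) & A1 = min(a, b) on (0.44, 0.72) = 0.44
~((A5 & A4) & A1) = 1 − 0.44 = 0.56

0.56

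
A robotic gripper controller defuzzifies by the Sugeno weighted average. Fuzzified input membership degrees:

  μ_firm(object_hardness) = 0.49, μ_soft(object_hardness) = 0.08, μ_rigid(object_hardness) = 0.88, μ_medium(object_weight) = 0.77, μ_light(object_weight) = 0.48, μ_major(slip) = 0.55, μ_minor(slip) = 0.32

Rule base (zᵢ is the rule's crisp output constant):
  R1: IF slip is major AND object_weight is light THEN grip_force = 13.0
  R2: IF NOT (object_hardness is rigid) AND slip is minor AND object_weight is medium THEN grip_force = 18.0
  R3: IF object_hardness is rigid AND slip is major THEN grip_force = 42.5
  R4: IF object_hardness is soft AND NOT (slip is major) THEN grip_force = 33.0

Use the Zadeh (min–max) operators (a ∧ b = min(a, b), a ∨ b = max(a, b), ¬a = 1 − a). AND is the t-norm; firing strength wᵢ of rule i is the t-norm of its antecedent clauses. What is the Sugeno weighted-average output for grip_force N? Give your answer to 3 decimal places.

R1 (z=13.0): major=0.55, light=0.48; AND[min(a, b)] → w = 0.48
R2 (z=18.0): ¬rigid=1−0.88=0.12, minor=0.32, medium=0.77; AND[min(a, b)] → w = 0.12
R3 (z=42.5): rigid=0.88, major=0.55; AND[min(a, b)] → w = 0.55
R4 (z=33.0): soft=0.08, ¬major=1−0.55=0.45; AND[min(a, b)] → w = 0.08
Weighted average = (0.48·13.0 + 0.12·18.0 + 0.55·42.5 + 0.08·33.0) / (0.48 + 0.12 + 0.55 + 0.08)
  = 34.4150 / 1.2300 = 27.980

27.980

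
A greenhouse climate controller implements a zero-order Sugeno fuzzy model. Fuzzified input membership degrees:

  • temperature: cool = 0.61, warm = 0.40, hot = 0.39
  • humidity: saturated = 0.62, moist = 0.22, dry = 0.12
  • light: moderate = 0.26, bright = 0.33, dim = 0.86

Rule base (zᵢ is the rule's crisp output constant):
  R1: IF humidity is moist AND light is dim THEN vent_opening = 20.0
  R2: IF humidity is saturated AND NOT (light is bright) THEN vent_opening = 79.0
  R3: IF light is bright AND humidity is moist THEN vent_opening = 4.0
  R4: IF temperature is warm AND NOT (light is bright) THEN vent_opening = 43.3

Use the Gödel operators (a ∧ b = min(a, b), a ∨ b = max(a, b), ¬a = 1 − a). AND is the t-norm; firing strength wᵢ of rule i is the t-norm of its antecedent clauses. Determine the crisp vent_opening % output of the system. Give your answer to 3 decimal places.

R1 (z=20.0): moist=0.22, dim=0.86; AND[min(a, b)] → w = 0.22
R2 (z=79.0): saturated=0.62, ¬bright=1−0.33=0.67; AND[min(a, b)] → w = 0.62
R3 (z=4.0): bright=0.33, moist=0.22; AND[min(a, b)] → w = 0.22
R4 (z=43.3): warm=0.40, ¬bright=1−0.33=0.67; AND[min(a, b)] → w = 0.40
Weighted average = (0.22·20.0 + 0.62·79.0 + 0.22·4.0 + 0.40·43.3) / (0.22 + 0.62 + 0.22 + 0.40)
  = 71.5800 / 1.4600 = 49.027

49.027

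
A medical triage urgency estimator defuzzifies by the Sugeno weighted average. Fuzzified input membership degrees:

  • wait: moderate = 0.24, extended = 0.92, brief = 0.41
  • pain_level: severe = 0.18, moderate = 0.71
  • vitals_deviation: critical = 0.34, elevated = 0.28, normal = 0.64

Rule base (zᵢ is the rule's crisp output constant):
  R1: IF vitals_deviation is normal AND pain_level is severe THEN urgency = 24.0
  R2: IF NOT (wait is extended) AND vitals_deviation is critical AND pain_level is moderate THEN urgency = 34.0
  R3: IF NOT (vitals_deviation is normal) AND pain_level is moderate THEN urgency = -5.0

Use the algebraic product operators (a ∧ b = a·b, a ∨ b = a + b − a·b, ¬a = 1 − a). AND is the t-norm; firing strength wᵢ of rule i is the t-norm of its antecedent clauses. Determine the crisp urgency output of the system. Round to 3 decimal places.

5.494

R1 (z=24.0): normal=0.64, severe=0.18; AND[a·b] → w = 0.1152
R2 (z=34.0): ¬extended=1−0.92=0.08, critical=0.34, moderate=0.71; AND[a·b] → w = 0.0193
R3 (z=-5.0): ¬normal=1−0.64=0.36, moderate=0.71; AND[a·b] → w = 0.2556
Weighted average = (0.1152·24.0 + 0.0193·34.0 + 0.2556·-5.0) / (0.1152 + 0.0193 + 0.2556)
  = 2.1434 / 0.3901 = 5.494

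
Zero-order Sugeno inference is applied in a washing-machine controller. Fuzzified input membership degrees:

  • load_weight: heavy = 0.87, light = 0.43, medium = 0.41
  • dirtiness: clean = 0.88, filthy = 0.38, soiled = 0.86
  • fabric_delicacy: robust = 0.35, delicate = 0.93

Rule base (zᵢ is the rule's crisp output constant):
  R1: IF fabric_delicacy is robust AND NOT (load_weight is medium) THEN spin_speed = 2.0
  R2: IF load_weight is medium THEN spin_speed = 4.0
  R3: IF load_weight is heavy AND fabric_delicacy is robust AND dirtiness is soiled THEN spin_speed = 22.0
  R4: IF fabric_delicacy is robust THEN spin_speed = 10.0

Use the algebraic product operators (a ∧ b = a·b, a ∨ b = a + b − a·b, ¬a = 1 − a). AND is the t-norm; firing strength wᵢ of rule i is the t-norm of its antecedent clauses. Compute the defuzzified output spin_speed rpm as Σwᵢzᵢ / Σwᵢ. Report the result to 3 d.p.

9.211

R1 (z=2.0): robust=0.35, ¬medium=1−0.41=0.59; AND[a·b] → w = 0.2065
R2 (z=4.0): medium=0.41 → w = 0.4100
R3 (z=22.0): heavy=0.87, robust=0.35, soiled=0.86; AND[a·b] → w = 0.2619
R4 (z=10.0): robust=0.35 → w = 0.3500
Weighted average = (0.2065·2.0 + 0.4100·4.0 + 0.2619·22.0 + 0.3500·10.0) / (0.2065 + 0.4100 + 0.2619 + 0.3500)
  = 11.3141 / 1.2284 = 9.211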